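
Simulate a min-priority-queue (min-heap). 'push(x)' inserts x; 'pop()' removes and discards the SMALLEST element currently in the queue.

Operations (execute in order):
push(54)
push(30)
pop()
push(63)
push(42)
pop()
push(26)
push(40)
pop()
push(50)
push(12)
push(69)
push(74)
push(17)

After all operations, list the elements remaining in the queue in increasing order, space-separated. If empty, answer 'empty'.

Answer: 12 17 40 50 54 63 69 74

Derivation:
push(54): heap contents = [54]
push(30): heap contents = [30, 54]
pop() → 30: heap contents = [54]
push(63): heap contents = [54, 63]
push(42): heap contents = [42, 54, 63]
pop() → 42: heap contents = [54, 63]
push(26): heap contents = [26, 54, 63]
push(40): heap contents = [26, 40, 54, 63]
pop() → 26: heap contents = [40, 54, 63]
push(50): heap contents = [40, 50, 54, 63]
push(12): heap contents = [12, 40, 50, 54, 63]
push(69): heap contents = [12, 40, 50, 54, 63, 69]
push(74): heap contents = [12, 40, 50, 54, 63, 69, 74]
push(17): heap contents = [12, 17, 40, 50, 54, 63, 69, 74]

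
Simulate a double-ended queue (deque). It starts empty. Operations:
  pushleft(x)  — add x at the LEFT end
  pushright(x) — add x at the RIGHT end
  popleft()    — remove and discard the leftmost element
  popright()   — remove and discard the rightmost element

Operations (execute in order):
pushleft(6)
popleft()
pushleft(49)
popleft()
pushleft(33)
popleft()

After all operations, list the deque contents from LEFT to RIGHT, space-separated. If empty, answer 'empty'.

pushleft(6): [6]
popleft(): []
pushleft(49): [49]
popleft(): []
pushleft(33): [33]
popleft(): []

Answer: empty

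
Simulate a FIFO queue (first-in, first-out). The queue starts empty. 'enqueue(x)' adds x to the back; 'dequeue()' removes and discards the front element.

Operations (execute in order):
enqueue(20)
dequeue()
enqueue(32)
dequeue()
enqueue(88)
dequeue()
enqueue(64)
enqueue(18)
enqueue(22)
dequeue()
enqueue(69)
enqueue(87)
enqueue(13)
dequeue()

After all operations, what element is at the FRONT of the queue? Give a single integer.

enqueue(20): queue = [20]
dequeue(): queue = []
enqueue(32): queue = [32]
dequeue(): queue = []
enqueue(88): queue = [88]
dequeue(): queue = []
enqueue(64): queue = [64]
enqueue(18): queue = [64, 18]
enqueue(22): queue = [64, 18, 22]
dequeue(): queue = [18, 22]
enqueue(69): queue = [18, 22, 69]
enqueue(87): queue = [18, 22, 69, 87]
enqueue(13): queue = [18, 22, 69, 87, 13]
dequeue(): queue = [22, 69, 87, 13]

Answer: 22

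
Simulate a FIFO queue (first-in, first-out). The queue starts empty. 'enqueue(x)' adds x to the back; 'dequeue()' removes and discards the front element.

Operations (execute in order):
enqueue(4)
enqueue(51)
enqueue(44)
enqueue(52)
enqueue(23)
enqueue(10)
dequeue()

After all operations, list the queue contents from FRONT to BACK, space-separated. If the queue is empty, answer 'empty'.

enqueue(4): [4]
enqueue(51): [4, 51]
enqueue(44): [4, 51, 44]
enqueue(52): [4, 51, 44, 52]
enqueue(23): [4, 51, 44, 52, 23]
enqueue(10): [4, 51, 44, 52, 23, 10]
dequeue(): [51, 44, 52, 23, 10]

Answer: 51 44 52 23 10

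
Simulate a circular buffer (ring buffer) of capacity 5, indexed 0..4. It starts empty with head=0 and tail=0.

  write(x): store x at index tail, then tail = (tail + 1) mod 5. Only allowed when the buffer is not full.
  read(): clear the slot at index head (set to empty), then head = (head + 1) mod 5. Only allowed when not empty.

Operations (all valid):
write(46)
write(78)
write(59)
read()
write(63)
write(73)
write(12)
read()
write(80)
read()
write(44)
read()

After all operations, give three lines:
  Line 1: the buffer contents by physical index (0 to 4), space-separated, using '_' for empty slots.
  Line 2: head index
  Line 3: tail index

write(46): buf=[46 _ _ _ _], head=0, tail=1, size=1
write(78): buf=[46 78 _ _ _], head=0, tail=2, size=2
write(59): buf=[46 78 59 _ _], head=0, tail=3, size=3
read(): buf=[_ 78 59 _ _], head=1, tail=3, size=2
write(63): buf=[_ 78 59 63 _], head=1, tail=4, size=3
write(73): buf=[_ 78 59 63 73], head=1, tail=0, size=4
write(12): buf=[12 78 59 63 73], head=1, tail=1, size=5
read(): buf=[12 _ 59 63 73], head=2, tail=1, size=4
write(80): buf=[12 80 59 63 73], head=2, tail=2, size=5
read(): buf=[12 80 _ 63 73], head=3, tail=2, size=4
write(44): buf=[12 80 44 63 73], head=3, tail=3, size=5
read(): buf=[12 80 44 _ 73], head=4, tail=3, size=4

Answer: 12 80 44 _ 73
4
3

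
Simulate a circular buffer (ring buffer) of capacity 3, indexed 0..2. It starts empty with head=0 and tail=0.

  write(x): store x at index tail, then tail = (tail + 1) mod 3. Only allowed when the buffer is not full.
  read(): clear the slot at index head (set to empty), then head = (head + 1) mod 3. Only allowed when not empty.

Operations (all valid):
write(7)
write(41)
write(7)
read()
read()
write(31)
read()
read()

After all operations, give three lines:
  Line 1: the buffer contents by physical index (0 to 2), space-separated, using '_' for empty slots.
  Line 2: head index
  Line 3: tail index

write(7): buf=[7 _ _], head=0, tail=1, size=1
write(41): buf=[7 41 _], head=0, tail=2, size=2
write(7): buf=[7 41 7], head=0, tail=0, size=3
read(): buf=[_ 41 7], head=1, tail=0, size=2
read(): buf=[_ _ 7], head=2, tail=0, size=1
write(31): buf=[31 _ 7], head=2, tail=1, size=2
read(): buf=[31 _ _], head=0, tail=1, size=1
read(): buf=[_ _ _], head=1, tail=1, size=0

Answer: _ _ _
1
1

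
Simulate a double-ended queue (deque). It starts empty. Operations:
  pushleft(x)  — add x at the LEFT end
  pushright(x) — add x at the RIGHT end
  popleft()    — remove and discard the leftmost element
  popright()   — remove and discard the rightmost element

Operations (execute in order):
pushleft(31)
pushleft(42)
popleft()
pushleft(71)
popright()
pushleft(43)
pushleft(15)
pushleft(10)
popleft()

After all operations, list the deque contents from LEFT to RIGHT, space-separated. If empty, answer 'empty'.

pushleft(31): [31]
pushleft(42): [42, 31]
popleft(): [31]
pushleft(71): [71, 31]
popright(): [71]
pushleft(43): [43, 71]
pushleft(15): [15, 43, 71]
pushleft(10): [10, 15, 43, 71]
popleft(): [15, 43, 71]

Answer: 15 43 71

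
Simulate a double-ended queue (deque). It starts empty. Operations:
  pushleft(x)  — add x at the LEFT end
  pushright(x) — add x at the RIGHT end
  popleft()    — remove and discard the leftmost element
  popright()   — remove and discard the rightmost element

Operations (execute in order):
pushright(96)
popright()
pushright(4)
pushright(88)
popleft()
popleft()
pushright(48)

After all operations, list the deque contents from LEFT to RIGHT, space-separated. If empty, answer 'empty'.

pushright(96): [96]
popright(): []
pushright(4): [4]
pushright(88): [4, 88]
popleft(): [88]
popleft(): []
pushright(48): [48]

Answer: 48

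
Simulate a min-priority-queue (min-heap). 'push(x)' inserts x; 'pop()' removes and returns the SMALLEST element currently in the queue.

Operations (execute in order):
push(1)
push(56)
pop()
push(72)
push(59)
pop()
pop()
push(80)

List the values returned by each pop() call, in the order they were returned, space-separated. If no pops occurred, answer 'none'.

Answer: 1 56 59

Derivation:
push(1): heap contents = [1]
push(56): heap contents = [1, 56]
pop() → 1: heap contents = [56]
push(72): heap contents = [56, 72]
push(59): heap contents = [56, 59, 72]
pop() → 56: heap contents = [59, 72]
pop() → 59: heap contents = [72]
push(80): heap contents = [72, 80]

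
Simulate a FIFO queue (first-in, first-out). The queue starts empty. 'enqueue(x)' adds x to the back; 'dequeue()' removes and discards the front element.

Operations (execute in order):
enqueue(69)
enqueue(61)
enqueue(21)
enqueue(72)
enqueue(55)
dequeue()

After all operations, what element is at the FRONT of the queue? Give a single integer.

Answer: 61

Derivation:
enqueue(69): queue = [69]
enqueue(61): queue = [69, 61]
enqueue(21): queue = [69, 61, 21]
enqueue(72): queue = [69, 61, 21, 72]
enqueue(55): queue = [69, 61, 21, 72, 55]
dequeue(): queue = [61, 21, 72, 55]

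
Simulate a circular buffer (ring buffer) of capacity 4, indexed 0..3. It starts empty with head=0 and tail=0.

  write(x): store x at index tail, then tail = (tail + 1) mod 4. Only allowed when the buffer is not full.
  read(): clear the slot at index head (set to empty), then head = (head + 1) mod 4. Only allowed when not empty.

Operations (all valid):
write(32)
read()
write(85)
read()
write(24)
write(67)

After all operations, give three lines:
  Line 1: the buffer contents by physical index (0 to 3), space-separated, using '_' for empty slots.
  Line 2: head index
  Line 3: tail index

write(32): buf=[32 _ _ _], head=0, tail=1, size=1
read(): buf=[_ _ _ _], head=1, tail=1, size=0
write(85): buf=[_ 85 _ _], head=1, tail=2, size=1
read(): buf=[_ _ _ _], head=2, tail=2, size=0
write(24): buf=[_ _ 24 _], head=2, tail=3, size=1
write(67): buf=[_ _ 24 67], head=2, tail=0, size=2

Answer: _ _ 24 67
2
0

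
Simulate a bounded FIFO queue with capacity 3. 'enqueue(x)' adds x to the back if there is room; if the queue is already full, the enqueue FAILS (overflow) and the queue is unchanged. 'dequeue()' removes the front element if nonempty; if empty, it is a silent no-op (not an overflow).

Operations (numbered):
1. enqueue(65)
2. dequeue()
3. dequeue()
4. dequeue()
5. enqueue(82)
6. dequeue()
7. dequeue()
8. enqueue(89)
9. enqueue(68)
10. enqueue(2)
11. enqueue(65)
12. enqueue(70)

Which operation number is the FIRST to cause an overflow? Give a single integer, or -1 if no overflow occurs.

1. enqueue(65): size=1
2. dequeue(): size=0
3. dequeue(): empty, no-op, size=0
4. dequeue(): empty, no-op, size=0
5. enqueue(82): size=1
6. dequeue(): size=0
7. dequeue(): empty, no-op, size=0
8. enqueue(89): size=1
9. enqueue(68): size=2
10. enqueue(2): size=3
11. enqueue(65): size=3=cap → OVERFLOW (fail)
12. enqueue(70): size=3=cap → OVERFLOW (fail)

Answer: 11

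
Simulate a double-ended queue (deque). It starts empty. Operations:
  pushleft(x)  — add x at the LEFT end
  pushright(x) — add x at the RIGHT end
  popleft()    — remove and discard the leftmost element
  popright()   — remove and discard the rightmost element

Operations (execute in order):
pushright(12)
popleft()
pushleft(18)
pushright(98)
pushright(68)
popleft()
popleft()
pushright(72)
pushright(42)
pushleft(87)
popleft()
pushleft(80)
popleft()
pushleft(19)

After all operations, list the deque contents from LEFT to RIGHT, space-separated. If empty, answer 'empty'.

Answer: 19 68 72 42

Derivation:
pushright(12): [12]
popleft(): []
pushleft(18): [18]
pushright(98): [18, 98]
pushright(68): [18, 98, 68]
popleft(): [98, 68]
popleft(): [68]
pushright(72): [68, 72]
pushright(42): [68, 72, 42]
pushleft(87): [87, 68, 72, 42]
popleft(): [68, 72, 42]
pushleft(80): [80, 68, 72, 42]
popleft(): [68, 72, 42]
pushleft(19): [19, 68, 72, 42]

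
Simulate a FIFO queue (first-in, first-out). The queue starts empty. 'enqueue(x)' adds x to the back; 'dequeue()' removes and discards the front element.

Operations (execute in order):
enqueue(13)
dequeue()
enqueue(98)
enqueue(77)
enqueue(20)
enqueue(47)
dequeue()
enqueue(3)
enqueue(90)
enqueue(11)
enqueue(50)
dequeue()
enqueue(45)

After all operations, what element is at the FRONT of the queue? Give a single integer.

Answer: 20

Derivation:
enqueue(13): queue = [13]
dequeue(): queue = []
enqueue(98): queue = [98]
enqueue(77): queue = [98, 77]
enqueue(20): queue = [98, 77, 20]
enqueue(47): queue = [98, 77, 20, 47]
dequeue(): queue = [77, 20, 47]
enqueue(3): queue = [77, 20, 47, 3]
enqueue(90): queue = [77, 20, 47, 3, 90]
enqueue(11): queue = [77, 20, 47, 3, 90, 11]
enqueue(50): queue = [77, 20, 47, 3, 90, 11, 50]
dequeue(): queue = [20, 47, 3, 90, 11, 50]
enqueue(45): queue = [20, 47, 3, 90, 11, 50, 45]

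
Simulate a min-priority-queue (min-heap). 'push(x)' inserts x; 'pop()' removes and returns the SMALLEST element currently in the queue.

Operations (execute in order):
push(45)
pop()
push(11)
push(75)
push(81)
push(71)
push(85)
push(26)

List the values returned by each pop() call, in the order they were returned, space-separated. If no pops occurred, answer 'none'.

Answer: 45

Derivation:
push(45): heap contents = [45]
pop() → 45: heap contents = []
push(11): heap contents = [11]
push(75): heap contents = [11, 75]
push(81): heap contents = [11, 75, 81]
push(71): heap contents = [11, 71, 75, 81]
push(85): heap contents = [11, 71, 75, 81, 85]
push(26): heap contents = [11, 26, 71, 75, 81, 85]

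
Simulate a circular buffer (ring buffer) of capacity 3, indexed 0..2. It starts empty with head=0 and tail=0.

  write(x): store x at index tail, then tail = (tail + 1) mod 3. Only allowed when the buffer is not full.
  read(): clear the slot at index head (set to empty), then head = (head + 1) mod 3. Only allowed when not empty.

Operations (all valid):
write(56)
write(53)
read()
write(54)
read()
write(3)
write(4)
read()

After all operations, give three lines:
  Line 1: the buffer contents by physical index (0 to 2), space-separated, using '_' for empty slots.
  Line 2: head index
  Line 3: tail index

write(56): buf=[56 _ _], head=0, tail=1, size=1
write(53): buf=[56 53 _], head=0, tail=2, size=2
read(): buf=[_ 53 _], head=1, tail=2, size=1
write(54): buf=[_ 53 54], head=1, tail=0, size=2
read(): buf=[_ _ 54], head=2, tail=0, size=1
write(3): buf=[3 _ 54], head=2, tail=1, size=2
write(4): buf=[3 4 54], head=2, tail=2, size=3
read(): buf=[3 4 _], head=0, tail=2, size=2

Answer: 3 4 _
0
2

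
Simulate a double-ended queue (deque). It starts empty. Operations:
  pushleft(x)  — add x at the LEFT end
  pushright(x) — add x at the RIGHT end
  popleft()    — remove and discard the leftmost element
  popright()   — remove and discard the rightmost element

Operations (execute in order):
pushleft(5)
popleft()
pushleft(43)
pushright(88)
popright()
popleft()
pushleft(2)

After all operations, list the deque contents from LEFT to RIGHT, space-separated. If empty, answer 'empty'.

pushleft(5): [5]
popleft(): []
pushleft(43): [43]
pushright(88): [43, 88]
popright(): [43]
popleft(): []
pushleft(2): [2]

Answer: 2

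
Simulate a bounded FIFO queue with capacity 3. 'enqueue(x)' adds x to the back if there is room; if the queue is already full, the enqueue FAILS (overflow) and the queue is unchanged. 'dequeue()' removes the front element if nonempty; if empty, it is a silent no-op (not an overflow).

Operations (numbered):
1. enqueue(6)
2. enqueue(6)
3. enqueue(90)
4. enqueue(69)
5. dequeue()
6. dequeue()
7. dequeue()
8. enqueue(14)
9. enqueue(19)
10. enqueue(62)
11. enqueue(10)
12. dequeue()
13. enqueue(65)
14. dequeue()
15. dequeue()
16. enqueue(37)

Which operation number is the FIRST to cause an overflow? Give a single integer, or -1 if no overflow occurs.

1. enqueue(6): size=1
2. enqueue(6): size=2
3. enqueue(90): size=3
4. enqueue(69): size=3=cap → OVERFLOW (fail)
5. dequeue(): size=2
6. dequeue(): size=1
7. dequeue(): size=0
8. enqueue(14): size=1
9. enqueue(19): size=2
10. enqueue(62): size=3
11. enqueue(10): size=3=cap → OVERFLOW (fail)
12. dequeue(): size=2
13. enqueue(65): size=3
14. dequeue(): size=2
15. dequeue(): size=1
16. enqueue(37): size=2

Answer: 4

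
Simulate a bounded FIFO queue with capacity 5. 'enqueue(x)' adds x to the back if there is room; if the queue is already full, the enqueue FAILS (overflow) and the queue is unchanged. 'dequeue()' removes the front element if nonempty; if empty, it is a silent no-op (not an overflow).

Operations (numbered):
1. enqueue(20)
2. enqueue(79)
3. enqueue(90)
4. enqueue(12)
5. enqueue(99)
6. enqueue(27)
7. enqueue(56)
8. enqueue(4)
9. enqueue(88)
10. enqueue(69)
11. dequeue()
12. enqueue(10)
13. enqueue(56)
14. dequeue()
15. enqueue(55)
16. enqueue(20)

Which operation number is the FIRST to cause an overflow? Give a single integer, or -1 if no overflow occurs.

1. enqueue(20): size=1
2. enqueue(79): size=2
3. enqueue(90): size=3
4. enqueue(12): size=4
5. enqueue(99): size=5
6. enqueue(27): size=5=cap → OVERFLOW (fail)
7. enqueue(56): size=5=cap → OVERFLOW (fail)
8. enqueue(4): size=5=cap → OVERFLOW (fail)
9. enqueue(88): size=5=cap → OVERFLOW (fail)
10. enqueue(69): size=5=cap → OVERFLOW (fail)
11. dequeue(): size=4
12. enqueue(10): size=5
13. enqueue(56): size=5=cap → OVERFLOW (fail)
14. dequeue(): size=4
15. enqueue(55): size=5
16. enqueue(20): size=5=cap → OVERFLOW (fail)

Answer: 6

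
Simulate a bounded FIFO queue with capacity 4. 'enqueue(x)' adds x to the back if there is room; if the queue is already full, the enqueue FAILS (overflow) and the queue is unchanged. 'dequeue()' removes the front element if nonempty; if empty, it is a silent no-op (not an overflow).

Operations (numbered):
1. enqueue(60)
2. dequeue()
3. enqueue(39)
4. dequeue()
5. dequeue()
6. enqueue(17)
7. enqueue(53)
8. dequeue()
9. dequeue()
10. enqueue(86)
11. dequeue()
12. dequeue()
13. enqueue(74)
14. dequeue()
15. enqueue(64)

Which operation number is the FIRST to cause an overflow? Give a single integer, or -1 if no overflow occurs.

Answer: -1

Derivation:
1. enqueue(60): size=1
2. dequeue(): size=0
3. enqueue(39): size=1
4. dequeue(): size=0
5. dequeue(): empty, no-op, size=0
6. enqueue(17): size=1
7. enqueue(53): size=2
8. dequeue(): size=1
9. dequeue(): size=0
10. enqueue(86): size=1
11. dequeue(): size=0
12. dequeue(): empty, no-op, size=0
13. enqueue(74): size=1
14. dequeue(): size=0
15. enqueue(64): size=1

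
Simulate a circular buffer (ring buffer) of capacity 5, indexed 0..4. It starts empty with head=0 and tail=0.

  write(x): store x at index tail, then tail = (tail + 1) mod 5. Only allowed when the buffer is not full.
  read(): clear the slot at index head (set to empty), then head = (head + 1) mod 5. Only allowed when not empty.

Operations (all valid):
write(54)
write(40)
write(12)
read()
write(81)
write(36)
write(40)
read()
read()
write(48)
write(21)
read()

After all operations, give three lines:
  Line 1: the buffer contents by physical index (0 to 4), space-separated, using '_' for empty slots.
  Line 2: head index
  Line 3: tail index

Answer: 40 48 21 _ 36
4
3

Derivation:
write(54): buf=[54 _ _ _ _], head=0, tail=1, size=1
write(40): buf=[54 40 _ _ _], head=0, tail=2, size=2
write(12): buf=[54 40 12 _ _], head=0, tail=3, size=3
read(): buf=[_ 40 12 _ _], head=1, tail=3, size=2
write(81): buf=[_ 40 12 81 _], head=1, tail=4, size=3
write(36): buf=[_ 40 12 81 36], head=1, tail=0, size=4
write(40): buf=[40 40 12 81 36], head=1, tail=1, size=5
read(): buf=[40 _ 12 81 36], head=2, tail=1, size=4
read(): buf=[40 _ _ 81 36], head=3, tail=1, size=3
write(48): buf=[40 48 _ 81 36], head=3, tail=2, size=4
write(21): buf=[40 48 21 81 36], head=3, tail=3, size=5
read(): buf=[40 48 21 _ 36], head=4, tail=3, size=4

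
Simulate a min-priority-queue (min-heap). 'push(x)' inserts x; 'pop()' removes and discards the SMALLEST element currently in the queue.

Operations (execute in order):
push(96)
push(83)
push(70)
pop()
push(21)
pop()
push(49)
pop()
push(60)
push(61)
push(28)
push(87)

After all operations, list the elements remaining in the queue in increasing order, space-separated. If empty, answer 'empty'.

push(96): heap contents = [96]
push(83): heap contents = [83, 96]
push(70): heap contents = [70, 83, 96]
pop() → 70: heap contents = [83, 96]
push(21): heap contents = [21, 83, 96]
pop() → 21: heap contents = [83, 96]
push(49): heap contents = [49, 83, 96]
pop() → 49: heap contents = [83, 96]
push(60): heap contents = [60, 83, 96]
push(61): heap contents = [60, 61, 83, 96]
push(28): heap contents = [28, 60, 61, 83, 96]
push(87): heap contents = [28, 60, 61, 83, 87, 96]

Answer: 28 60 61 83 87 96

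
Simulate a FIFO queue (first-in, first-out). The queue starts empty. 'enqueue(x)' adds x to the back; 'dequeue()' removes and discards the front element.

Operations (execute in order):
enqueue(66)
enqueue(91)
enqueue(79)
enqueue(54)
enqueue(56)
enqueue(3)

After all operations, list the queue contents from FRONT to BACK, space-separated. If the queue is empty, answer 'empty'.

Answer: 66 91 79 54 56 3

Derivation:
enqueue(66): [66]
enqueue(91): [66, 91]
enqueue(79): [66, 91, 79]
enqueue(54): [66, 91, 79, 54]
enqueue(56): [66, 91, 79, 54, 56]
enqueue(3): [66, 91, 79, 54, 56, 3]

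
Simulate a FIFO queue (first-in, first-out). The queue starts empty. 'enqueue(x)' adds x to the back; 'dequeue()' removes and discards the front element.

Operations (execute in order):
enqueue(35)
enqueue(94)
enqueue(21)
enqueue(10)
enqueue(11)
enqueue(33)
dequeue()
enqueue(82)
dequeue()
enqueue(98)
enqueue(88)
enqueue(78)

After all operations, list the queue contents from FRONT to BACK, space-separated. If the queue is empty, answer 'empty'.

enqueue(35): [35]
enqueue(94): [35, 94]
enqueue(21): [35, 94, 21]
enqueue(10): [35, 94, 21, 10]
enqueue(11): [35, 94, 21, 10, 11]
enqueue(33): [35, 94, 21, 10, 11, 33]
dequeue(): [94, 21, 10, 11, 33]
enqueue(82): [94, 21, 10, 11, 33, 82]
dequeue(): [21, 10, 11, 33, 82]
enqueue(98): [21, 10, 11, 33, 82, 98]
enqueue(88): [21, 10, 11, 33, 82, 98, 88]
enqueue(78): [21, 10, 11, 33, 82, 98, 88, 78]

Answer: 21 10 11 33 82 98 88 78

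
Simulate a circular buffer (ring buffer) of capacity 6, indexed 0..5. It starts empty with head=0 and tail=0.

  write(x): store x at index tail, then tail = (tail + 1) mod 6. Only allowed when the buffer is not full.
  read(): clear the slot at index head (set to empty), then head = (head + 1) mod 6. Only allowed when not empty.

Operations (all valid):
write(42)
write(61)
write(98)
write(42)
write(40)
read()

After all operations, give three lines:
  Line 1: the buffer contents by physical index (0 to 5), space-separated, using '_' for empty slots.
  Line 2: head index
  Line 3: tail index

Answer: _ 61 98 42 40 _
1
5

Derivation:
write(42): buf=[42 _ _ _ _ _], head=0, tail=1, size=1
write(61): buf=[42 61 _ _ _ _], head=0, tail=2, size=2
write(98): buf=[42 61 98 _ _ _], head=0, tail=3, size=3
write(42): buf=[42 61 98 42 _ _], head=0, tail=4, size=4
write(40): buf=[42 61 98 42 40 _], head=0, tail=5, size=5
read(): buf=[_ 61 98 42 40 _], head=1, tail=5, size=4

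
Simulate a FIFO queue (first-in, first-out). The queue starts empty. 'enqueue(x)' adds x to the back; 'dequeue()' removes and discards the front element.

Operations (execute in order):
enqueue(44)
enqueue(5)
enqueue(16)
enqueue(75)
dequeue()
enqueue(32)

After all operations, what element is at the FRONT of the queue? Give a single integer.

enqueue(44): queue = [44]
enqueue(5): queue = [44, 5]
enqueue(16): queue = [44, 5, 16]
enqueue(75): queue = [44, 5, 16, 75]
dequeue(): queue = [5, 16, 75]
enqueue(32): queue = [5, 16, 75, 32]

Answer: 5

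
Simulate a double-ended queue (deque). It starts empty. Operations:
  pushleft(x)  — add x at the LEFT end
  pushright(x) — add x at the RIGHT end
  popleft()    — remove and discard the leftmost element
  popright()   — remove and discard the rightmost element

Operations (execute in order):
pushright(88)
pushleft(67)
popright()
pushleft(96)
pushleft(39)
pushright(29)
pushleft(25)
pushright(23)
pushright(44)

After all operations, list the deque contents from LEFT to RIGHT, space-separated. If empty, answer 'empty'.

Answer: 25 39 96 67 29 23 44

Derivation:
pushright(88): [88]
pushleft(67): [67, 88]
popright(): [67]
pushleft(96): [96, 67]
pushleft(39): [39, 96, 67]
pushright(29): [39, 96, 67, 29]
pushleft(25): [25, 39, 96, 67, 29]
pushright(23): [25, 39, 96, 67, 29, 23]
pushright(44): [25, 39, 96, 67, 29, 23, 44]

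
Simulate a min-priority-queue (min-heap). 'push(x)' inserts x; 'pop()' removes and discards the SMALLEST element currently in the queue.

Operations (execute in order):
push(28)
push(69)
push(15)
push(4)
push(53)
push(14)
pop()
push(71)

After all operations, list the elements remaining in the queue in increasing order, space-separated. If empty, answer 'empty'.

push(28): heap contents = [28]
push(69): heap contents = [28, 69]
push(15): heap contents = [15, 28, 69]
push(4): heap contents = [4, 15, 28, 69]
push(53): heap contents = [4, 15, 28, 53, 69]
push(14): heap contents = [4, 14, 15, 28, 53, 69]
pop() → 4: heap contents = [14, 15, 28, 53, 69]
push(71): heap contents = [14, 15, 28, 53, 69, 71]

Answer: 14 15 28 53 69 71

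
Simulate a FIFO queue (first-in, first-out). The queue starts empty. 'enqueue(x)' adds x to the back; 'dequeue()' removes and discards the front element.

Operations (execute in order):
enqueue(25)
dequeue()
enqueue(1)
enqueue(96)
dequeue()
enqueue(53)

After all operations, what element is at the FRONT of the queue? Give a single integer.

Answer: 96

Derivation:
enqueue(25): queue = [25]
dequeue(): queue = []
enqueue(1): queue = [1]
enqueue(96): queue = [1, 96]
dequeue(): queue = [96]
enqueue(53): queue = [96, 53]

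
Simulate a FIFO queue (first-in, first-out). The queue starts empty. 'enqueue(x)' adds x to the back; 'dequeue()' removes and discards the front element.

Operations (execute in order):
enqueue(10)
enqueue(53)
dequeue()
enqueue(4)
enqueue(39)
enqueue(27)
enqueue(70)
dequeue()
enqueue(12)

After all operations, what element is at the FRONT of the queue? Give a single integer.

enqueue(10): queue = [10]
enqueue(53): queue = [10, 53]
dequeue(): queue = [53]
enqueue(4): queue = [53, 4]
enqueue(39): queue = [53, 4, 39]
enqueue(27): queue = [53, 4, 39, 27]
enqueue(70): queue = [53, 4, 39, 27, 70]
dequeue(): queue = [4, 39, 27, 70]
enqueue(12): queue = [4, 39, 27, 70, 12]

Answer: 4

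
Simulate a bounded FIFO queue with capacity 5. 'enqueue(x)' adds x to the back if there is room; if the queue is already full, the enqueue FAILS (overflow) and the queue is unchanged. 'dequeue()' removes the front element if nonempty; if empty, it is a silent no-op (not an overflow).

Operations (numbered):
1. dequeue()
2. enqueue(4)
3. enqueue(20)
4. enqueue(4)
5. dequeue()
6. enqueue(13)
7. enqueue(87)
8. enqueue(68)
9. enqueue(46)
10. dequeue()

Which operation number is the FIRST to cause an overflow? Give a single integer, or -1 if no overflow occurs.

1. dequeue(): empty, no-op, size=0
2. enqueue(4): size=1
3. enqueue(20): size=2
4. enqueue(4): size=3
5. dequeue(): size=2
6. enqueue(13): size=3
7. enqueue(87): size=4
8. enqueue(68): size=5
9. enqueue(46): size=5=cap → OVERFLOW (fail)
10. dequeue(): size=4

Answer: 9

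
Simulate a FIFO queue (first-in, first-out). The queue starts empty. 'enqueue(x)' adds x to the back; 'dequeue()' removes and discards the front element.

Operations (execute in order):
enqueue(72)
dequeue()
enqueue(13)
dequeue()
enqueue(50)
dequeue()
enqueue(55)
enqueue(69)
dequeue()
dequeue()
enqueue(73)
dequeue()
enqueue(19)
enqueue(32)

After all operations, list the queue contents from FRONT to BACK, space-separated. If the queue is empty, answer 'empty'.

Answer: 19 32

Derivation:
enqueue(72): [72]
dequeue(): []
enqueue(13): [13]
dequeue(): []
enqueue(50): [50]
dequeue(): []
enqueue(55): [55]
enqueue(69): [55, 69]
dequeue(): [69]
dequeue(): []
enqueue(73): [73]
dequeue(): []
enqueue(19): [19]
enqueue(32): [19, 32]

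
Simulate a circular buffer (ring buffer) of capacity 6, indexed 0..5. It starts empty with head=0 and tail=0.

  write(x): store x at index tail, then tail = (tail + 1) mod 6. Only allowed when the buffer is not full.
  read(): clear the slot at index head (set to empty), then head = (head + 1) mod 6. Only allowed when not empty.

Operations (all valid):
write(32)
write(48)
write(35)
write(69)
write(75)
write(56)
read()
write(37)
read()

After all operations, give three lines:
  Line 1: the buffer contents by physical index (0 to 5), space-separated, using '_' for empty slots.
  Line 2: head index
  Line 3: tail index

write(32): buf=[32 _ _ _ _ _], head=0, tail=1, size=1
write(48): buf=[32 48 _ _ _ _], head=0, tail=2, size=2
write(35): buf=[32 48 35 _ _ _], head=0, tail=3, size=3
write(69): buf=[32 48 35 69 _ _], head=0, tail=4, size=4
write(75): buf=[32 48 35 69 75 _], head=0, tail=5, size=5
write(56): buf=[32 48 35 69 75 56], head=0, tail=0, size=6
read(): buf=[_ 48 35 69 75 56], head=1, tail=0, size=5
write(37): buf=[37 48 35 69 75 56], head=1, tail=1, size=6
read(): buf=[37 _ 35 69 75 56], head=2, tail=1, size=5

Answer: 37 _ 35 69 75 56
2
1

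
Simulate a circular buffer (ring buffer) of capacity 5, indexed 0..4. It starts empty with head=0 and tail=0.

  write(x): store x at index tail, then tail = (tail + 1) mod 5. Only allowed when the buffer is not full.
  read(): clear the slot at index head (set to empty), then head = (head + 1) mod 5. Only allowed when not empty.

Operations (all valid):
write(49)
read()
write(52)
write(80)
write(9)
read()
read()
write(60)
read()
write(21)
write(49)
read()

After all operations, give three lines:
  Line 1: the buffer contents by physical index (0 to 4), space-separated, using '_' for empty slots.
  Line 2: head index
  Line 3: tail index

write(49): buf=[49 _ _ _ _], head=0, tail=1, size=1
read(): buf=[_ _ _ _ _], head=1, tail=1, size=0
write(52): buf=[_ 52 _ _ _], head=1, tail=2, size=1
write(80): buf=[_ 52 80 _ _], head=1, tail=3, size=2
write(9): buf=[_ 52 80 9 _], head=1, tail=4, size=3
read(): buf=[_ _ 80 9 _], head=2, tail=4, size=2
read(): buf=[_ _ _ 9 _], head=3, tail=4, size=1
write(60): buf=[_ _ _ 9 60], head=3, tail=0, size=2
read(): buf=[_ _ _ _ 60], head=4, tail=0, size=1
write(21): buf=[21 _ _ _ 60], head=4, tail=1, size=2
write(49): buf=[21 49 _ _ 60], head=4, tail=2, size=3
read(): buf=[21 49 _ _ _], head=0, tail=2, size=2

Answer: 21 49 _ _ _
0
2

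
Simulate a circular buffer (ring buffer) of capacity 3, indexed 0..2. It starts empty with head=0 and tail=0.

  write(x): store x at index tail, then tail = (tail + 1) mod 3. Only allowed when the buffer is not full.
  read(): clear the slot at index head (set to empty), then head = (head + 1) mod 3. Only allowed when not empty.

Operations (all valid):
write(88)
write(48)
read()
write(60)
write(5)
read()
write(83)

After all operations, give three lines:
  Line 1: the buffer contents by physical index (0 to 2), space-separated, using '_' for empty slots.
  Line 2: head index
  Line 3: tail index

Answer: 5 83 60
2
2

Derivation:
write(88): buf=[88 _ _], head=0, tail=1, size=1
write(48): buf=[88 48 _], head=0, tail=2, size=2
read(): buf=[_ 48 _], head=1, tail=2, size=1
write(60): buf=[_ 48 60], head=1, tail=0, size=2
write(5): buf=[5 48 60], head=1, tail=1, size=3
read(): buf=[5 _ 60], head=2, tail=1, size=2
write(83): buf=[5 83 60], head=2, tail=2, size=3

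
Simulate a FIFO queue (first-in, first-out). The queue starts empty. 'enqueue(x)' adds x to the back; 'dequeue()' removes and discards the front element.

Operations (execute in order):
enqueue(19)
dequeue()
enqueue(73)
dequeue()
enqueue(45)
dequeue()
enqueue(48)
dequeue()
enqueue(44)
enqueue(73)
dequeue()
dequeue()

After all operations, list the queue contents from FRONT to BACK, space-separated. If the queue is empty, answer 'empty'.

enqueue(19): [19]
dequeue(): []
enqueue(73): [73]
dequeue(): []
enqueue(45): [45]
dequeue(): []
enqueue(48): [48]
dequeue(): []
enqueue(44): [44]
enqueue(73): [44, 73]
dequeue(): [73]
dequeue(): []

Answer: empty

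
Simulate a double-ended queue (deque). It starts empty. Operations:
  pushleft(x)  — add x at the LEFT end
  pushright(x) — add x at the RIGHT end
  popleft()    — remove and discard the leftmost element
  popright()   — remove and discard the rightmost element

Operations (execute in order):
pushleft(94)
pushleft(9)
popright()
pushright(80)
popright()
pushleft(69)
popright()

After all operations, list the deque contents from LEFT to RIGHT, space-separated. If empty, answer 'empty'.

Answer: 69

Derivation:
pushleft(94): [94]
pushleft(9): [9, 94]
popright(): [9]
pushright(80): [9, 80]
popright(): [9]
pushleft(69): [69, 9]
popright(): [69]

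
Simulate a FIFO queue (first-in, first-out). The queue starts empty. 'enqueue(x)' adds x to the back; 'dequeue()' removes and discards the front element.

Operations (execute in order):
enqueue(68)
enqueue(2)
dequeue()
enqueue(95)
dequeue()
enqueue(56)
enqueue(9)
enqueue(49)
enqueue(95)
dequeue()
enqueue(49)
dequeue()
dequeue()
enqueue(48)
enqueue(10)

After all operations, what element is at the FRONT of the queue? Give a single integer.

enqueue(68): queue = [68]
enqueue(2): queue = [68, 2]
dequeue(): queue = [2]
enqueue(95): queue = [2, 95]
dequeue(): queue = [95]
enqueue(56): queue = [95, 56]
enqueue(9): queue = [95, 56, 9]
enqueue(49): queue = [95, 56, 9, 49]
enqueue(95): queue = [95, 56, 9, 49, 95]
dequeue(): queue = [56, 9, 49, 95]
enqueue(49): queue = [56, 9, 49, 95, 49]
dequeue(): queue = [9, 49, 95, 49]
dequeue(): queue = [49, 95, 49]
enqueue(48): queue = [49, 95, 49, 48]
enqueue(10): queue = [49, 95, 49, 48, 10]

Answer: 49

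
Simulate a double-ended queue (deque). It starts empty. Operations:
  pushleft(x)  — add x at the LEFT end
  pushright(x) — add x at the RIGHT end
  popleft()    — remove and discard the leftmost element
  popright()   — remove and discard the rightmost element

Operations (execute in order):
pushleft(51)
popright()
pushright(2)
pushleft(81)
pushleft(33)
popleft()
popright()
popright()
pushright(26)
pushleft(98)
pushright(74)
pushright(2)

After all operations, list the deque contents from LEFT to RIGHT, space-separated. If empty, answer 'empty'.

pushleft(51): [51]
popright(): []
pushright(2): [2]
pushleft(81): [81, 2]
pushleft(33): [33, 81, 2]
popleft(): [81, 2]
popright(): [81]
popright(): []
pushright(26): [26]
pushleft(98): [98, 26]
pushright(74): [98, 26, 74]
pushright(2): [98, 26, 74, 2]

Answer: 98 26 74 2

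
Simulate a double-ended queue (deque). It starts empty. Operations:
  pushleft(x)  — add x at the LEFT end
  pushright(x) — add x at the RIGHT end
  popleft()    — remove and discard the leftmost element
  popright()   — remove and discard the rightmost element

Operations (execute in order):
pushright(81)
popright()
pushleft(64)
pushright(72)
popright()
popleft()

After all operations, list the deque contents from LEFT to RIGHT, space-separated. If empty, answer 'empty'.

Answer: empty

Derivation:
pushright(81): [81]
popright(): []
pushleft(64): [64]
pushright(72): [64, 72]
popright(): [64]
popleft(): []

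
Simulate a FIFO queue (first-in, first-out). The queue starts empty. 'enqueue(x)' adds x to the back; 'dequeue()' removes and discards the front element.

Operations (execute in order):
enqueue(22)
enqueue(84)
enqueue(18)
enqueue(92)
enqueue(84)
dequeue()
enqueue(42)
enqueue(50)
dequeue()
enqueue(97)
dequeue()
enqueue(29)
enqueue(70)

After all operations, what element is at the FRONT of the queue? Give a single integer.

enqueue(22): queue = [22]
enqueue(84): queue = [22, 84]
enqueue(18): queue = [22, 84, 18]
enqueue(92): queue = [22, 84, 18, 92]
enqueue(84): queue = [22, 84, 18, 92, 84]
dequeue(): queue = [84, 18, 92, 84]
enqueue(42): queue = [84, 18, 92, 84, 42]
enqueue(50): queue = [84, 18, 92, 84, 42, 50]
dequeue(): queue = [18, 92, 84, 42, 50]
enqueue(97): queue = [18, 92, 84, 42, 50, 97]
dequeue(): queue = [92, 84, 42, 50, 97]
enqueue(29): queue = [92, 84, 42, 50, 97, 29]
enqueue(70): queue = [92, 84, 42, 50, 97, 29, 70]

Answer: 92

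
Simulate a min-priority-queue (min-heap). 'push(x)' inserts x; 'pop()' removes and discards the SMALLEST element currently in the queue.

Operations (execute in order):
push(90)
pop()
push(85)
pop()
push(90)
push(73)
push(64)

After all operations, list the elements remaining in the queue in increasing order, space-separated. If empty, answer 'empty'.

Answer: 64 73 90

Derivation:
push(90): heap contents = [90]
pop() → 90: heap contents = []
push(85): heap contents = [85]
pop() → 85: heap contents = []
push(90): heap contents = [90]
push(73): heap contents = [73, 90]
push(64): heap contents = [64, 73, 90]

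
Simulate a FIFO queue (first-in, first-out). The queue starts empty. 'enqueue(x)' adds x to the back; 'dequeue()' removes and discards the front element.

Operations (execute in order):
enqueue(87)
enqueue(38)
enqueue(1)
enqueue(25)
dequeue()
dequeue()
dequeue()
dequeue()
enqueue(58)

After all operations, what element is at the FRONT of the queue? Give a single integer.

enqueue(87): queue = [87]
enqueue(38): queue = [87, 38]
enqueue(1): queue = [87, 38, 1]
enqueue(25): queue = [87, 38, 1, 25]
dequeue(): queue = [38, 1, 25]
dequeue(): queue = [1, 25]
dequeue(): queue = [25]
dequeue(): queue = []
enqueue(58): queue = [58]

Answer: 58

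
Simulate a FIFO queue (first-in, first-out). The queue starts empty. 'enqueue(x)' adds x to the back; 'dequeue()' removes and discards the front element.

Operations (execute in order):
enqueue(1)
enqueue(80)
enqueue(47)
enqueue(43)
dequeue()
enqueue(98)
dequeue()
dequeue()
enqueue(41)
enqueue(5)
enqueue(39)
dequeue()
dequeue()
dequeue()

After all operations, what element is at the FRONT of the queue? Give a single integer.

Answer: 5

Derivation:
enqueue(1): queue = [1]
enqueue(80): queue = [1, 80]
enqueue(47): queue = [1, 80, 47]
enqueue(43): queue = [1, 80, 47, 43]
dequeue(): queue = [80, 47, 43]
enqueue(98): queue = [80, 47, 43, 98]
dequeue(): queue = [47, 43, 98]
dequeue(): queue = [43, 98]
enqueue(41): queue = [43, 98, 41]
enqueue(5): queue = [43, 98, 41, 5]
enqueue(39): queue = [43, 98, 41, 5, 39]
dequeue(): queue = [98, 41, 5, 39]
dequeue(): queue = [41, 5, 39]
dequeue(): queue = [5, 39]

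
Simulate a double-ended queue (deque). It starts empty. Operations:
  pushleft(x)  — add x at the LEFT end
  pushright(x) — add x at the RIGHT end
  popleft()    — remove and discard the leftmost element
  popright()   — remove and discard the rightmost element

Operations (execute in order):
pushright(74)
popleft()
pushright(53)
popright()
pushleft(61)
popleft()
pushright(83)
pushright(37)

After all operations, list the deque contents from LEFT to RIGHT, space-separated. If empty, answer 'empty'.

Answer: 83 37

Derivation:
pushright(74): [74]
popleft(): []
pushright(53): [53]
popright(): []
pushleft(61): [61]
popleft(): []
pushright(83): [83]
pushright(37): [83, 37]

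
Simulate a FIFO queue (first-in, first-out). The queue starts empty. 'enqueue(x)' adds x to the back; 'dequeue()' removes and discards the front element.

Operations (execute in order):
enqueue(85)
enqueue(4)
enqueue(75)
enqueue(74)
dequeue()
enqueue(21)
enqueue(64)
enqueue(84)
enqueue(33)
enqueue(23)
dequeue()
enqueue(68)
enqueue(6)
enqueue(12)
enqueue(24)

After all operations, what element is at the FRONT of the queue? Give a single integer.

Answer: 75

Derivation:
enqueue(85): queue = [85]
enqueue(4): queue = [85, 4]
enqueue(75): queue = [85, 4, 75]
enqueue(74): queue = [85, 4, 75, 74]
dequeue(): queue = [4, 75, 74]
enqueue(21): queue = [4, 75, 74, 21]
enqueue(64): queue = [4, 75, 74, 21, 64]
enqueue(84): queue = [4, 75, 74, 21, 64, 84]
enqueue(33): queue = [4, 75, 74, 21, 64, 84, 33]
enqueue(23): queue = [4, 75, 74, 21, 64, 84, 33, 23]
dequeue(): queue = [75, 74, 21, 64, 84, 33, 23]
enqueue(68): queue = [75, 74, 21, 64, 84, 33, 23, 68]
enqueue(6): queue = [75, 74, 21, 64, 84, 33, 23, 68, 6]
enqueue(12): queue = [75, 74, 21, 64, 84, 33, 23, 68, 6, 12]
enqueue(24): queue = [75, 74, 21, 64, 84, 33, 23, 68, 6, 12, 24]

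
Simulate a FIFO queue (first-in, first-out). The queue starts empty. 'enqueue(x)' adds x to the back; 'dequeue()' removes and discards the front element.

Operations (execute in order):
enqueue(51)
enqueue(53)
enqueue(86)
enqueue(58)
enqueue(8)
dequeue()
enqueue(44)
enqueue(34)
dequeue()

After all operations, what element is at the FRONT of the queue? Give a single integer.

enqueue(51): queue = [51]
enqueue(53): queue = [51, 53]
enqueue(86): queue = [51, 53, 86]
enqueue(58): queue = [51, 53, 86, 58]
enqueue(8): queue = [51, 53, 86, 58, 8]
dequeue(): queue = [53, 86, 58, 8]
enqueue(44): queue = [53, 86, 58, 8, 44]
enqueue(34): queue = [53, 86, 58, 8, 44, 34]
dequeue(): queue = [86, 58, 8, 44, 34]

Answer: 86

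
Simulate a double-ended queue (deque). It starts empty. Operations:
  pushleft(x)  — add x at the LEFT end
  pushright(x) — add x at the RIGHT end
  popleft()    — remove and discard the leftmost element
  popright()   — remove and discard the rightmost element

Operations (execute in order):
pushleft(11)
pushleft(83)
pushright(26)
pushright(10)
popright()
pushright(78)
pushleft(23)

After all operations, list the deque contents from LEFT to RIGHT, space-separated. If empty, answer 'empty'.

Answer: 23 83 11 26 78

Derivation:
pushleft(11): [11]
pushleft(83): [83, 11]
pushright(26): [83, 11, 26]
pushright(10): [83, 11, 26, 10]
popright(): [83, 11, 26]
pushright(78): [83, 11, 26, 78]
pushleft(23): [23, 83, 11, 26, 78]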